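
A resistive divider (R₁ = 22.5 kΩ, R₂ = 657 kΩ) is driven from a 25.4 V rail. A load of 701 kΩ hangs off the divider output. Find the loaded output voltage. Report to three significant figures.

V_out ≈ 23.8 V

The load sits in parallel with R₂: R₂‖R_L = (657 × 701) / (657 + 701) = 339.1 kΩ.
V_out = 25.4 × 339.1 / (22.5 + 339.1) = 25.4 × 339.1/361.6 = 23.8 V.
(Unloaded it would have been 24.6 V.)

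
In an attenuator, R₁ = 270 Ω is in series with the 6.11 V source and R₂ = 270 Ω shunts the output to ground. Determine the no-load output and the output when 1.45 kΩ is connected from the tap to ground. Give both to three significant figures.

Unloaded: 3.06 V; loaded: 2.79 V

Open-circuit: V = 6.11 × 270/(270 + 270) = 3.06 V.
With the load, R₂ becomes R₂‖R_L = 227.6 Ω, so V = 6.11 × 227.6/497.6 = 2.79 V.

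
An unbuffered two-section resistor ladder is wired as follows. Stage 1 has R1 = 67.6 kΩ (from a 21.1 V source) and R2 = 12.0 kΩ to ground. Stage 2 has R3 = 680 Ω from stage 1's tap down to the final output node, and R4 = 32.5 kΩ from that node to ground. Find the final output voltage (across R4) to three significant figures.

V_out ≈ 2.38 V

Stage 2 presents R3+R4 = 33180 Ω as a load on stage 1's tap.
Stage 1's lower leg becomes R2‖(R3+R4) = 8813 Ω, so V_mid = 21.1 × 8813/76410 = 2.433 V.
Stage 2 is itself unloaded: V_out = V_mid × R4/(R3+R4) = 2.433 × 32500/33180 = 2.38 V.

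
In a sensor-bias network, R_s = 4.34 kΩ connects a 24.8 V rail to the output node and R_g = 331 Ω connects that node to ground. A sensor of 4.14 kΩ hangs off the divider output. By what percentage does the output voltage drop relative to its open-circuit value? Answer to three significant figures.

The divider's output (Thévenin) resistance is R_s‖R_g = 307.5 Ω.
Fractional drop under load = R_th/(R_th + R_L) = 307.5 / (307.5 + 4140) = 0.06915.
So the output falls by 6.91 %.

6.91 %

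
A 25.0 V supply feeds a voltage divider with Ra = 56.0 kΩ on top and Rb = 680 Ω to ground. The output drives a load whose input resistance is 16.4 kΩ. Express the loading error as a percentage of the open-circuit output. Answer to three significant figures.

3.94 %

The divider's output (Thévenin) resistance is Ra‖Rb = 671.8 Ω.
Fractional drop under load = R_th/(R_th + R_L) = 671.8 / (671.8 + 16400) = 0.03935.
So the output falls by 3.94 %.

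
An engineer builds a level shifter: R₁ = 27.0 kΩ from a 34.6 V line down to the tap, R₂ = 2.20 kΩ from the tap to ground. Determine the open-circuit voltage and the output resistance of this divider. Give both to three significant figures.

V_th is the open-circuit tap voltage: 34.6 × 2.20/(27.0 + 2.20) = 2.61 V.
With the supply zeroed, R₁ and R₂ appear in parallel from the tap: R_th = R₁‖R₂ = (27.0 × 2.20)/29.20 = 2.03 kΩ.

V_th = 2.61 V, R_th = 2.03 kΩ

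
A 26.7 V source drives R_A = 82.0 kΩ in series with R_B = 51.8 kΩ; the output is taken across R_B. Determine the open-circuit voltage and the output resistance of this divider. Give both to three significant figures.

V_th is the open-circuit tap voltage: 26.7 × 51.8/(82.0 + 51.8) = 10.3 V.
With the supply zeroed, R_A and R_B appear in parallel from the tap: R_th = R_A‖R_B = (82.0 × 51.8)/133.8 = 31.7 kΩ.

V_th = 10.3 V, R_th = 31.7 kΩ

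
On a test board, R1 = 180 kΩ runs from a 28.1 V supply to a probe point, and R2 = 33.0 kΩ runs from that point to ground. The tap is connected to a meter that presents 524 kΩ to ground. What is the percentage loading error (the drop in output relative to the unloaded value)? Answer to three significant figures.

The divider's output (Thévenin) resistance is R1‖R2 = 27.89 kΩ.
Fractional drop under load = R_th/(R_th + R_L) = 27.89 / (27.89 + 524) = 0.05053.
So the output falls by 5.05 %.

5.05 %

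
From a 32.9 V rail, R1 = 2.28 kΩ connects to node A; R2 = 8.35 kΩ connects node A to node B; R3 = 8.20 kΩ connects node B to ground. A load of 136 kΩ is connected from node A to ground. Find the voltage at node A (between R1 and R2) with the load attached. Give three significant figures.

Below node A the series string R2+R3 = 16.55 kΩ sits in parallel with the 136 kΩ load: 14.75 kΩ.
V_A = 32.9 × 14.75/(2.28 + 14.75) = 28.5 V.

V ≈ 28.5 V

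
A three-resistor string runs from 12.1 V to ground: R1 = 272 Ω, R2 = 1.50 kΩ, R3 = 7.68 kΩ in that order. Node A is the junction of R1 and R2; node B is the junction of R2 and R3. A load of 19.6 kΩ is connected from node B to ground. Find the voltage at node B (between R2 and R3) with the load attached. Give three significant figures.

At node B, R3 is in parallel with the load: R3‖R_L = 5518 Ω.
Below node A the resistance is R2 + (R3‖R_L) = 7018 Ω, so V_A = 12.1 × 7018/7290 = 11.65 V.
Then V_B = V_A × (R3‖R_L)/(R2 + R3‖R_L) = 11.65 × 5518/7018 = 9.16 V.

V ≈ 9.16 V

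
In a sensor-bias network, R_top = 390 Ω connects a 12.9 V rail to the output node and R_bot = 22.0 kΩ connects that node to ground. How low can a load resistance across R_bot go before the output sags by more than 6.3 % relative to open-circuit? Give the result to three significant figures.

R_L(min) ≈ 5.70 kΩ

Output resistance R_th = R_top‖R_bot = (390 × 22000)/22390 = 383.2 Ω.
The fractional drop is R_th/(R_th + R_L); requiring this ≤ 0.0630 gives R_L ≥ R_th(1/0.0630 − 1) = 383.2 × 14.87 = 5.70 kΩ.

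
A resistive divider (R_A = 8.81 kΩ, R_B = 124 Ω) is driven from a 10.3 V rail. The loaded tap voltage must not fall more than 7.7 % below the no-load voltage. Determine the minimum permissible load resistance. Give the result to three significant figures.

Output resistance R_th = R_A‖R_B = (8810 × 124)/8934 = 122.3 Ω.
The fractional drop is R_th/(R_th + R_L); requiring this ≤ 0.0770 gives R_L ≥ R_th(1/0.0770 − 1) = 122.3 × 11.99 = 1.47 kΩ.

R_L(min) ≈ 1.47 kΩ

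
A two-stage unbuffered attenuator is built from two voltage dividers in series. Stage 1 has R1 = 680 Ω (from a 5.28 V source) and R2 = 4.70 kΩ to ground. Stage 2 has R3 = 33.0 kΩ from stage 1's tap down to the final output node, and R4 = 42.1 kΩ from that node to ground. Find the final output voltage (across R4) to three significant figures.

Stage 2 presents R3+R4 = 75100 Ω as a load on stage 1's tap.
Stage 1's lower leg becomes R2‖(R3+R4) = 4423 Ω, so V_mid = 5.28 × 4423/5103 = 4.576 V.
Stage 2 is itself unloaded: V_out = V_mid × R4/(R3+R4) = 4.576 × 42100/75100 = 2.57 V.

V_out ≈ 2.57 V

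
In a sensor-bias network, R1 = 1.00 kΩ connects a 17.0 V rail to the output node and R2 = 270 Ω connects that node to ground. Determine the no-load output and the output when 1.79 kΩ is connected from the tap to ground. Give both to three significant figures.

Open-circuit: V = 17.0 × 270/(1000 + 270) = 3.61 V.
With the load, R2 becomes R2‖R_L = 234.6 Ω, so V = 17.0 × 234.6/1235 = 3.23 V.

Unloaded: 3.61 V; loaded: 3.23 V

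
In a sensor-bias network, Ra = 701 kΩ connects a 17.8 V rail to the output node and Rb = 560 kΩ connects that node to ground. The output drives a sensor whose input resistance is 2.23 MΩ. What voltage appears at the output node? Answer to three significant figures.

The load sits in parallel with Rb: Rb‖R_L = (560 × 2230) / (560 + 2230) = 447.6 kΩ.
V_out = 17.8 × 447.6 / (701 + 447.6) = 17.8 × 447.6/1149 = 6.94 V.
(Unloaded it would have been 7.90 V.)

V_out ≈ 6.94 V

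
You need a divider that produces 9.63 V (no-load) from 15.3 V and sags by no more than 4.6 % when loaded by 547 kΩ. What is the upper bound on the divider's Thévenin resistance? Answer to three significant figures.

Loading drop = R_th/(R_th + R_L) ≤ 0.0460, so R_th ≤ R_L · ε/(1−ε) = 547 kΩ × 0.0460/0.9540 = 26.4 kΩ.

R_th ≤ 26.4 kΩ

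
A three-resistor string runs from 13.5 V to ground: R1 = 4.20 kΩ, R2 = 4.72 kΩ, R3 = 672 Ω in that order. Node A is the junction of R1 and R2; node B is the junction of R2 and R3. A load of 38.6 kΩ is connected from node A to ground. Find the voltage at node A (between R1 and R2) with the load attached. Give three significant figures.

Below node A the series string R2+R3 = 5392 Ω sits in parallel with the 38600 Ω load: 4731 Ω.
V_A = 13.5 × 4731/(4200 + 4731) = 7.15 V.

V ≈ 7.15 V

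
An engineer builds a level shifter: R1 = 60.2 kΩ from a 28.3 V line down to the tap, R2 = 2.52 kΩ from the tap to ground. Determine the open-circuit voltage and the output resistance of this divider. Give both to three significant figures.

V_th is the open-circuit tap voltage: 28.3 × 2.52/(60.2 + 2.52) = 1.14 V.
With the supply zeroed, R1 and R2 appear in parallel from the tap: R_th = R1‖R2 = (60.2 × 2.52)/62.72 = 2.42 kΩ.

V_th = 1.14 V, R_th = 2.42 kΩ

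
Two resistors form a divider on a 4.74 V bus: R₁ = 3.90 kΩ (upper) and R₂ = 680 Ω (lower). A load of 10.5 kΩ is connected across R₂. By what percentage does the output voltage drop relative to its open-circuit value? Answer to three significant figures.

5.23 %

The divider's output (Thévenin) resistance is R₁‖R₂ = 579.0 Ω.
Fractional drop under load = R_th/(R_th + R_L) = 579.0 / (579.0 + 10500) = 0.05226.
So the output falls by 5.23 %.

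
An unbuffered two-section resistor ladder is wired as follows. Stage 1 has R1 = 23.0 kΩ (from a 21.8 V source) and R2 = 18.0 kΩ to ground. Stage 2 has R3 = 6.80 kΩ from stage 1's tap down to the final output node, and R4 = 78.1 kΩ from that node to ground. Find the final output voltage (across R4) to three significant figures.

Stage 2 presents R3+R4 = 84.90 kΩ as a load on stage 1's tap.
Stage 1's lower leg becomes R2‖(R3+R4) = 14.85 kΩ, so V_mid = 21.8 × 14.85/37.85 = 8.553 V.
Stage 2 is itself unloaded: V_out = V_mid × R4/(R3+R4) = 8.553 × 78.1/84.90 = 7.87 V.

V_out ≈ 7.87 V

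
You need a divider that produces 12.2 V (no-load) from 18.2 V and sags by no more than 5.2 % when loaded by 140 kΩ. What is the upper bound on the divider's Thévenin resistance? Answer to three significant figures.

Loading drop = R_th/(R_th + R_L) ≤ 0.0520, so R_th ≤ R_L · ε/(1−ε) = 140 kΩ × 0.0520/0.9480 = 7.68 kΩ.

R_th ≤ 7.68 kΩ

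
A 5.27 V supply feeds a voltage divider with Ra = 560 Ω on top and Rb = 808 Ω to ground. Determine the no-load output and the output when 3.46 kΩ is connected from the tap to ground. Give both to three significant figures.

Unloaded: 3.11 V; loaded: 2.84 V

Open-circuit: V = 5.27 × 808/(560 + 808) = 3.11 V.
With the load, Rb becomes Rb‖R_L = 655.0 Ω, so V = 5.27 × 655.0/1215 = 2.84 V.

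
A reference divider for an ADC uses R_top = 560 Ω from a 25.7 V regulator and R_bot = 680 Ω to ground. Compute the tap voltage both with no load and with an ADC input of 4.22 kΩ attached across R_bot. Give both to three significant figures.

Open-circuit: V = 25.7 × 680/(560 + 680) = 14.1 V.
With the load, R_bot becomes R_bot‖R_L = 585.6 Ω, so V = 25.7 × 585.6/1146 = 13.1 V.

Unloaded: 14.1 V; loaded: 13.1 V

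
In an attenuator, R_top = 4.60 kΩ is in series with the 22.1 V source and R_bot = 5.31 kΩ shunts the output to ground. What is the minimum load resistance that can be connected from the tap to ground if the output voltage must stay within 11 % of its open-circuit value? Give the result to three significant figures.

Output resistance R_th = R_top‖R_bot = (4.60 × 5.31)/9.910 = 2.465 kΩ.
The fractional drop is R_th/(R_th + R_L); requiring this ≤ 0.110 gives R_L ≥ R_th(1/0.110 − 1) = 2.465 × 8.091 = 19.9 kΩ.

R_L(min) ≈ 19.9 kΩ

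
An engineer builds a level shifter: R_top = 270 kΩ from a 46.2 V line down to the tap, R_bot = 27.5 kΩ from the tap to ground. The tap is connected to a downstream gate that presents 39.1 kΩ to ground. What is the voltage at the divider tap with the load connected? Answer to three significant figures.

The load sits in parallel with R_bot: R_bot‖R_L = (27.5 × 39.1) / (27.5 + 39.1) = 16.14 kΩ.
V_out = 46.2 × 16.14 / (270 + 16.14) = 46.2 × 16.14/286.1 = 2.61 V.
(Unloaded it would have been 4.27 V.)

V_out ≈ 2.61 V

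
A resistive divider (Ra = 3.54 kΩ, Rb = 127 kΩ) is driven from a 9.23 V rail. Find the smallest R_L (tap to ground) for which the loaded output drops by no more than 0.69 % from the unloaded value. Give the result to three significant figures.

Output resistance R_th = Ra‖Rb = (3.54 × 127)/130.5 = 3.444 kΩ.
The fractional drop is R_th/(R_th + R_L); requiring this ≤ 0.00690 gives R_L ≥ R_th(1/0.00690 − 1) = 3.444 × 143.9 = 496 kΩ.

R_L(min) ≈ 496 kΩ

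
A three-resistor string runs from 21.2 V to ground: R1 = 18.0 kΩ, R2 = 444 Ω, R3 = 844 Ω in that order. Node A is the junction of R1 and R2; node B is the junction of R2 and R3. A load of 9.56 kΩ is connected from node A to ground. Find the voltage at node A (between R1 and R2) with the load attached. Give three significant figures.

V ≈ 1.26 V

Below node A the series string R2+R3 = 1288 Ω sits in parallel with the 9560 Ω load: 1135 Ω.
V_A = 21.2 × 1135/(18000 + 1135) = 1.26 V.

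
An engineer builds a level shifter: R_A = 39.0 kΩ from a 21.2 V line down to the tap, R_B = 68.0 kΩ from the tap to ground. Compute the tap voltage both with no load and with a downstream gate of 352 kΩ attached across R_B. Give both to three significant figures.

Unloaded: 13.5 V; loaded: 12.6 V

Open-circuit: V = 21.2 × 68.0/(39.0 + 68.0) = 13.5 V.
With the load, R_B becomes R_B‖R_L = 56.99 kΩ, so V = 21.2 × 56.99/95.99 = 12.6 V.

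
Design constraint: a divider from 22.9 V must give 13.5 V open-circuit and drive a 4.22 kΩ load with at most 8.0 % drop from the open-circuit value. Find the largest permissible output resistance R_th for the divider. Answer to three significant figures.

Loading drop = R_th/(R_th + R_L) ≤ 0.0800, so R_th ≤ R_L · ε/(1−ε) = 4.22 kΩ × 0.0800/0.9200 = 367 Ω.
(Any R1, R2 with R2/(R1+R2) = 0.590 and R1‖R2 ≤ 367 Ω will meet the spec.)

R_th ≤ 367 Ω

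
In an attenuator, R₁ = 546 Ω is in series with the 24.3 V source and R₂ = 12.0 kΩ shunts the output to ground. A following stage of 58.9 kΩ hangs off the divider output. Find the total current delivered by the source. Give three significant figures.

R₂‖R_L = 9969 Ω, so the source sees R₁ + R₂‖R_L = 10510 Ω.
I = 24.3 V / 10510 Ω = 2.31 mA.

I ≈ 2.31 mA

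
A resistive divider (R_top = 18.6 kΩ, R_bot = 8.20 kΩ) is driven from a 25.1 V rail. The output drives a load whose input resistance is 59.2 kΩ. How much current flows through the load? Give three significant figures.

R_bot‖R_L = 7.202 kΩ; V_out = 25.1 × 7.202/25.80 = 7.006 V.
I_L = V_out / R_L = 7.006 / 59.2 kΩ = 0.118 mA.

I_L ≈ 0.118 mA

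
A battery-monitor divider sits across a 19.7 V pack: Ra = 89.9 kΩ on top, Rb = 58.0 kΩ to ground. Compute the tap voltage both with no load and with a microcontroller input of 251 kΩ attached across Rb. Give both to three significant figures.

Open-circuit: V = 19.7 × 58.0/(89.9 + 58.0) = 7.73 V.
With the load, Rb becomes Rb‖R_L = 47.11 kΩ, so V = 19.7 × 47.11/137.0 = 6.77 V.

Unloaded: 7.73 V; loaded: 6.77 V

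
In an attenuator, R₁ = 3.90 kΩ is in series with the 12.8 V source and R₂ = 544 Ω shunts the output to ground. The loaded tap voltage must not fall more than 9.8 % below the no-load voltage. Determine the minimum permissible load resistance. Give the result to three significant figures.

R_L(min) ≈ 4.39 kΩ

Output resistance R_th = R₁‖R₂ = (3900 × 544)/4444 = 477.4 Ω.
The fractional drop is R_th/(R_th + R_L); requiring this ≤ 0.0980 gives R_L ≥ R_th(1/0.0980 − 1) = 477.4 × 9.204 = 4.39 kΩ.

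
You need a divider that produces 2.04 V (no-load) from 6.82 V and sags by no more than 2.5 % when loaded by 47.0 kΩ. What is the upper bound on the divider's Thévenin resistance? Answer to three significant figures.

R_th ≤ 1.21 kΩ

Loading drop = R_th/(R_th + R_L) ≤ 0.0250, so R_th ≤ R_L · ε/(1−ε) = 47.0 kΩ × 0.0250/0.9750 = 1.21 kΩ.
(Any R1, R2 with R2/(R1+R2) = 0.299 and R1‖R2 ≤ 1.21 kΩ will meet the spec.)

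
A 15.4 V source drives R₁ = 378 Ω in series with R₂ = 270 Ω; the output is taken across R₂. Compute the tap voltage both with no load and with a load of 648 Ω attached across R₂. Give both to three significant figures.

Unloaded: 6.42 V; loaded: 5.16 V

Open-circuit: V = 15.4 × 270/(378 + 270) = 6.42 V.
With the load, R₂ becomes R₂‖R_L = 190.6 Ω, so V = 15.4 × 190.6/568.6 = 5.16 V.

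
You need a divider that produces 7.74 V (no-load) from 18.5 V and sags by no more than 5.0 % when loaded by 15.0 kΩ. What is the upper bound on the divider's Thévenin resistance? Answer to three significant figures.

Loading drop = R_th/(R_th + R_L) ≤ 0.0500, so R_th ≤ R_L · ε/(1−ε) = 15.0 kΩ × 0.0500/0.9500 = 789 Ω.
(Any R1, R2 with R2/(R1+R2) = 0.418 and R1‖R2 ≤ 789 Ω will meet the spec.)

R_th ≤ 789 Ω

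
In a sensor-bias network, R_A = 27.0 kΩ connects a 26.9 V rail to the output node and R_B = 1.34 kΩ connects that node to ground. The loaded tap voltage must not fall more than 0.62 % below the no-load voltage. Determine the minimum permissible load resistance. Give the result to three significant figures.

Output resistance R_th = R_A‖R_B = (27.0 × 1.34)/28.34 = 1.277 kΩ.
The fractional drop is R_th/(R_th + R_L); requiring this ≤ 0.00620 gives R_L ≥ R_th(1/0.00620 − 1) = 1.277 × 160.3 = 205 kΩ.

R_L(min) ≈ 205 kΩ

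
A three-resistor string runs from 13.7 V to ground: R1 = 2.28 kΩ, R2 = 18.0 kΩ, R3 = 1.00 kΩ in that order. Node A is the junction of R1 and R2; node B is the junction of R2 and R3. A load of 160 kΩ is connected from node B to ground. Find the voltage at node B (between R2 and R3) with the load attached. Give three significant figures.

V ≈ 0.640 V

At node B, R3 is in parallel with the load: R3‖R_L = 0.9938 kΩ.
Below node A the resistance is R2 + (R3‖R_L) = 18.99 kΩ, so V_A = 13.7 × 18.99/21.27 = 12.23 V.
Then V_B = V_A × (R3‖R_L)/(R2 + R3‖R_L) = 12.23 × 0.9938/18.99 = 0.640 V.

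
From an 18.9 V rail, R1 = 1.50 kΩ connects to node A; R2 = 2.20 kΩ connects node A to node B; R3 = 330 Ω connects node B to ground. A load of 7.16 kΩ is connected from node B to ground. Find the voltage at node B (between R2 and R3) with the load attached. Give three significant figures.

At node B, R3 is in parallel with the load: R3‖R_L = 315.5 Ω.
Below node A the resistance is R2 + (R3‖R_L) = 2515 Ω, so V_A = 18.9 × 2515/4015 = 11.84 V.
Then V_B = V_A × (R3‖R_L)/(R2 + R3‖R_L) = 11.84 × 315.5/2515 = 1.48 V.

V ≈ 1.48 V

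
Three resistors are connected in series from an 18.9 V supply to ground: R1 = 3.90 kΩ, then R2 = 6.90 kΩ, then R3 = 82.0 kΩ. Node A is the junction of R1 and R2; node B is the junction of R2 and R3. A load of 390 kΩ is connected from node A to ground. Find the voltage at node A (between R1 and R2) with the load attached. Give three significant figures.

Below node A the series string R2+R3 = 88.90 kΩ sits in parallel with the 390 kΩ load: 72.40 kΩ.
V_A = 18.9 × 72.40/(3.90 + 72.40) = 17.9 V.

V ≈ 17.9 V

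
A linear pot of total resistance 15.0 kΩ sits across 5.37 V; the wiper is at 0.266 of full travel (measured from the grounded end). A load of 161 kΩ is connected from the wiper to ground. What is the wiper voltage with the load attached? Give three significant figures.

The wiper splits the pot into (1−α)R = 11.01 kΩ above and αR = 3.990 kΩ below.
Lower section ‖ load = 3.894 kΩ.
V_wiper = 5.37 × 3.894/(11.01 + 3.894) = 1.40 V.

V ≈ 1.40 V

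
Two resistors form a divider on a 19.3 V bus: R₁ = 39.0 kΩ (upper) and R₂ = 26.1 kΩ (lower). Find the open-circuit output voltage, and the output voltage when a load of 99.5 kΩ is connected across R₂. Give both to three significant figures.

Unloaded: 7.74 V; loaded: 6.69 V

Open-circuit: V = 19.3 × 26.1/(39.0 + 26.1) = 7.74 V.
With the load, R₂ becomes R₂‖R_L = 20.68 kΩ, so V = 19.3 × 20.68/59.68 = 6.69 V.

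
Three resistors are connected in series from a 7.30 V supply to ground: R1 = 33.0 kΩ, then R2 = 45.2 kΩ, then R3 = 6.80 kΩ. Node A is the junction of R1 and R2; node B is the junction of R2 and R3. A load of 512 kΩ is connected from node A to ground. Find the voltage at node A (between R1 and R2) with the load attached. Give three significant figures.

Below node A the series string R2+R3 = 52.00 kΩ sits in parallel with the 512 kΩ load: 47.21 kΩ.
V_A = 7.30 × 47.21/(33.0 + 47.21) = 4.30 V.

V ≈ 4.30 V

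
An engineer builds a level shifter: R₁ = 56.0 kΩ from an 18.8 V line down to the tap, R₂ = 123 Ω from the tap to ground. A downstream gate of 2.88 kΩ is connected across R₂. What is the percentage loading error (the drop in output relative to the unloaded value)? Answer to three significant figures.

The divider's output (Thévenin) resistance is R₁‖R₂ = 122.7 Ω.
Fractional drop under load = R_th/(R_th + R_L) = 122.7 / (122.7 + 2880) = 0.04087.
So the output falls by 4.09 %.

4.09 %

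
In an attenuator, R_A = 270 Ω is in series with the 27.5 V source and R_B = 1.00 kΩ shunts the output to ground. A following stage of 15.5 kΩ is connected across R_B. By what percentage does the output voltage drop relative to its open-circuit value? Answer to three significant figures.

The divider's output (Thévenin) resistance is R_A‖R_B = 212.6 Ω.
Fractional drop under load = R_th/(R_th + R_L) = 212.6 / (212.6 + 15500) = 0.01353.
So the output falls by 1.35 %.

1.35 %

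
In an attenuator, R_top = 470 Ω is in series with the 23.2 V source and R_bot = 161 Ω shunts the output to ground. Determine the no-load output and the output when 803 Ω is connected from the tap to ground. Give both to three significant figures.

Open-circuit: V = 23.2 × 161/(470 + 161) = 5.92 V.
With the load, R_bot becomes R_bot‖R_L = 134.1 Ω, so V = 23.2 × 134.1/604.1 = 5.15 V.

Unloaded: 5.92 V; loaded: 5.15 V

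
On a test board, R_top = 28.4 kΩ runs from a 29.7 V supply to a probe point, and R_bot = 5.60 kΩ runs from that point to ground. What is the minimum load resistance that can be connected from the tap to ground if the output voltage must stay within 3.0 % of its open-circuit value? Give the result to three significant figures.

R_L(min) ≈ 151 kΩ

Output resistance R_th = R_top‖R_bot = (28.4 × 5.60)/34.00 = 4.678 kΩ.
The fractional drop is R_th/(R_th + R_L); requiring this ≤ 0.0300 gives R_L ≥ R_th(1/0.0300 − 1) = 4.678 × 32.33 = 151 kΩ.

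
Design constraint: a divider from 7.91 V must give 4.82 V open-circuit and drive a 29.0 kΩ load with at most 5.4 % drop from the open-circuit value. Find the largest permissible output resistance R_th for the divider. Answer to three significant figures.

Loading drop = R_th/(R_th + R_L) ≤ 0.0540, so R_th ≤ R_L · ε/(1−ε) = 29.0 kΩ × 0.0540/0.9460 = 1.66 kΩ.

R_th ≤ 1.66 kΩ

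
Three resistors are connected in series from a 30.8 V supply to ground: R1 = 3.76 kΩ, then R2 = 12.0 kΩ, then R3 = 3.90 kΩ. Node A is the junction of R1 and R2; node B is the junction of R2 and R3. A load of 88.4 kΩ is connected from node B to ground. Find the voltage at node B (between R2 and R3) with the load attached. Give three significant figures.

At node B, R3 is in parallel with the load: R3‖R_L = 3.735 kΩ.
Below node A the resistance is R2 + (R3‖R_L) = 15.74 kΩ, so V_A = 30.8 × 15.74/19.50 = 24.86 V.
Then V_B = V_A × (R3‖R_L)/(R2 + R3‖R_L) = 24.86 × 3.735/15.74 = 5.90 V.

V ≈ 5.90 V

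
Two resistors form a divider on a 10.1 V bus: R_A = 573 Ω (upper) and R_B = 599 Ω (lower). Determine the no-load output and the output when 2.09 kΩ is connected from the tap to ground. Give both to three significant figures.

Open-circuit: V = 10.1 × 599/(573 + 599) = 5.16 V.
With the load, R_B becomes R_B‖R_L = 465.6 Ω, so V = 10.1 × 465.6/1039 = 4.53 V.

Unloaded: 5.16 V; loaded: 4.53 V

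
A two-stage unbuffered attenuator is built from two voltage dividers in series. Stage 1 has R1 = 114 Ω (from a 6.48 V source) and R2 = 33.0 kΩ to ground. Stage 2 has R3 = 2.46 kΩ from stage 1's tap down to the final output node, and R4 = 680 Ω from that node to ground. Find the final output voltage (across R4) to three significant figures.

Stage 2 presents R3+R4 = 3140 Ω as a load on stage 1's tap.
Stage 1's lower leg becomes R2‖(R3+R4) = 2867 Ω, so V_mid = 6.48 × 2867/2981 = 6.232 V.
Stage 2 is itself unloaded: V_out = V_mid × R4/(R3+R4) = 6.232 × 680/3140 = 1.35 V.

V_out ≈ 1.35 V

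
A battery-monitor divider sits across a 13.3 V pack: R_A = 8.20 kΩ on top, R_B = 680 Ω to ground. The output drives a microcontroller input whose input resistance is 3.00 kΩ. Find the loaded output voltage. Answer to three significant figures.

The load sits in parallel with R_B: R_B‖R_L = (680 × 3000) / (680 + 3000) = 554.3 Ω.
V_out = 13.3 × 554.3 / (8200 + 554.3) = 13.3 × 554.3/8754 = 0.842 V.

V_out ≈ 0.842 V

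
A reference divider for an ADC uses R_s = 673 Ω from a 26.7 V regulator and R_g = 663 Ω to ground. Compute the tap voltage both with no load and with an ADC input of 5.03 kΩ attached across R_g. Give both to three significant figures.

Open-circuit: V = 26.7 × 663/(673 + 663) = 13.3 V.
With the load, R_g becomes R_g‖R_L = 585.8 Ω, so V = 26.7 × 585.8/1259 = 12.4 V.

Unloaded: 13.3 V; loaded: 12.4 V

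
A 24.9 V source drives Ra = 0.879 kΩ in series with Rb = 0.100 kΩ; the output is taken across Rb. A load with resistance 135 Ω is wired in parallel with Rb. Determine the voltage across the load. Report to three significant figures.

The load sits in parallel with Rb: Rb‖R_L = (100 × 135) / (100 + 135) = 57.45 Ω.
V_out = 24.9 × 57.45 / (879 + 57.45) = 24.9 × 57.45/936.4 = 1.53 V.

V_out ≈ 1.53 V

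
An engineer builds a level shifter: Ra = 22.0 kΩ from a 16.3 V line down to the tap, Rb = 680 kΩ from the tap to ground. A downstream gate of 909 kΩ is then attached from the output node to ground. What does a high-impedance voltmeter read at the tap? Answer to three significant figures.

The load sits in parallel with Rb: Rb‖R_L = (680 × 909) / (680 + 909) = 389.0 kΩ.
V_out = 16.3 × 389.0 / (22.0 + 389.0) = 16.3 × 389.0/411.0 = 15.4 V.

V_out ≈ 15.4 V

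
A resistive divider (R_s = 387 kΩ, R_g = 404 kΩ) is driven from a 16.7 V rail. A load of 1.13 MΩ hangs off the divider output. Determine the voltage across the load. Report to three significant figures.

The load sits in parallel with R_g: R_g‖R_L = (404 × 1130) / (404 + 1130) = 297.6 kΩ.
V_out = 16.7 × 297.6 / (387 + 297.6) = 16.7 × 297.6/684.6 = 7.26 V.

V_out ≈ 7.26 V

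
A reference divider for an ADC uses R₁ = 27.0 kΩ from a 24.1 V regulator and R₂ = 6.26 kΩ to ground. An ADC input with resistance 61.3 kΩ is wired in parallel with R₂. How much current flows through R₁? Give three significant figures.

R₂‖R_L = 5.680 kΩ, so the source sees R₁ + R₂‖R_L = 32.68 kΩ.
I = 24.1 V / 32.68 kΩ = 0.737 mA.

I ≈ 0.737 mA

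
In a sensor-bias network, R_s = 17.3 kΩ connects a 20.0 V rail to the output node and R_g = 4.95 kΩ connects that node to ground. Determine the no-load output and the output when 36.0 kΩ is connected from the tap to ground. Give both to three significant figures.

Open-circuit: V = 20.0 × 4.95/(17.3 + 4.95) = 4.45 V.
With the load, R_g becomes R_g‖R_L = 4.352 kΩ, so V = 20.0 × 4.352/21.65 = 4.02 V.

Unloaded: 4.45 V; loaded: 4.02 V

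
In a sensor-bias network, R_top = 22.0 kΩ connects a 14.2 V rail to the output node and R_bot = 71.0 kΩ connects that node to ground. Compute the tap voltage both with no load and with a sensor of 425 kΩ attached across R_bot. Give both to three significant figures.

Open-circuit: V = 14.2 × 71.0/(22.0 + 71.0) = 10.8 V.
With the load, R_bot becomes R_bot‖R_L = 60.84 kΩ, so V = 14.2 × 60.84/82.84 = 10.4 V.

Unloaded: 10.8 V; loaded: 10.4 V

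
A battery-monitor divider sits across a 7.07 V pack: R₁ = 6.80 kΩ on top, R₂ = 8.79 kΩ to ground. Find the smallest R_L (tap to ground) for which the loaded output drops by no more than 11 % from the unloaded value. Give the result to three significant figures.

R_L(min) ≈ 31.0 kΩ

Output resistance R_th = R₁‖R₂ = (6.80 × 8.79)/15.59 = 3.834 kΩ.
The fractional drop is R_th/(R_th + R_L); requiring this ≤ 0.110 gives R_L ≥ R_th(1/0.110 − 1) = 3.834 × 8.091 = 31.0 kΩ.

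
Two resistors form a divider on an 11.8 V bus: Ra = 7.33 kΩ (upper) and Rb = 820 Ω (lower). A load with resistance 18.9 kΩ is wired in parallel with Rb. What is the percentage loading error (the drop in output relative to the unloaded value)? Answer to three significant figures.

The divider's output (Thévenin) resistance is Ra‖Rb = 737.5 Ω.
Fractional drop under load = R_th/(R_th + R_L) = 737.5 / (737.5 + 18900) = 0.03756.
So the output falls by 3.76 %.

3.76 %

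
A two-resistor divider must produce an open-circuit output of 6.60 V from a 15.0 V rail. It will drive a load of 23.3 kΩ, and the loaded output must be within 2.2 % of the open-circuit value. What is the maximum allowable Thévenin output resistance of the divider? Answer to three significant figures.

Loading drop = R_th/(R_th + R_L) ≤ 0.0220, so R_th ≤ R_L · ε/(1−ε) = 23.3 kΩ × 0.0220/0.9780 = 524 Ω.

R_th ≤ 524 Ω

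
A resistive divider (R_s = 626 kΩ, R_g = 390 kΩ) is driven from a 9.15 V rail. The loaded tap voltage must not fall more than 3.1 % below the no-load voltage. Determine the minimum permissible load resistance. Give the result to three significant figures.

R_L(min) ≈ 7.51 MΩ

Output resistance R_th = R_s‖R_g = (626 × 390)/1016 = 240.3 kΩ.
The fractional drop is R_th/(R_th + R_L); requiring this ≤ 0.0310 gives R_L ≥ R_th(1/0.0310 − 1) = 240.3 × 31.26 = 7.51 MΩ.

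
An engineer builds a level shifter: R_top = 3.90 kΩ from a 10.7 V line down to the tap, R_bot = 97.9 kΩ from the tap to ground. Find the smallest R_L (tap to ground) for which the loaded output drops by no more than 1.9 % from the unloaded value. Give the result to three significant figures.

Output resistance R_th = R_top‖R_bot = (3.90 × 97.9)/101.8 = 3.751 kΩ.
The fractional drop is R_th/(R_th + R_L); requiring this ≤ 0.0190 gives R_L ≥ R_th(1/0.0190 − 1) = 3.751 × 51.63 = 194 kΩ.

R_L(min) ≈ 194 kΩ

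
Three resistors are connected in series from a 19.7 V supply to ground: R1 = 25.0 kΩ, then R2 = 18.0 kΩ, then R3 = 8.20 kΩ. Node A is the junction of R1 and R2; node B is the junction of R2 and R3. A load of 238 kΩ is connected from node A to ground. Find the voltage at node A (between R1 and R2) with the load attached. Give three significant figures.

V ≈ 9.57 V

Below node A the series string R2+R3 = 26.20 kΩ sits in parallel with the 238 kΩ load: 23.60 kΩ.
V_A = 19.7 × 23.60/(25.0 + 23.60) = 9.57 V.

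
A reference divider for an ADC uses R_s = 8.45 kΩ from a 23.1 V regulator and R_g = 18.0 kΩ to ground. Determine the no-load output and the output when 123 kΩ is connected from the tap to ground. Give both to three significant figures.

Unloaded: 15.7 V; loaded: 15.0 V

Open-circuit: V = 23.1 × 18.0/(8.45 + 18.0) = 15.7 V.
With the load, R_g becomes R_g‖R_L = 15.70 kΩ, so V = 23.1 × 15.70/24.15 = 15.0 V.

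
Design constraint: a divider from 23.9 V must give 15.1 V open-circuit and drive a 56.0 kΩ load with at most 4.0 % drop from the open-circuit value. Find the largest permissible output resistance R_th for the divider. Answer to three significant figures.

R_th ≤ 2.33 kΩ

Loading drop = R_th/(R_th + R_L) ≤ 0.0400, so R_th ≤ R_L · ε/(1−ε) = 56.0 kΩ × 0.0400/0.9600 = 2.33 kΩ.
(Any R1, R2 with R2/(R1+R2) = 0.632 and R1‖R2 ≤ 2.33 kΩ will meet the spec.)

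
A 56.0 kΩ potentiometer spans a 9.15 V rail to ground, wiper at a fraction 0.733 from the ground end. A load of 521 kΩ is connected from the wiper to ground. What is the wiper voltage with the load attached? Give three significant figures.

The wiper splits the pot into (1−α)R = 14.95 kΩ above and αR = 41.05 kΩ below.
Lower section ‖ load = 38.05 kΩ.
V_wiper = 9.15 × 38.05/(14.95 + 38.05) = 6.57 V.

V ≈ 6.57 V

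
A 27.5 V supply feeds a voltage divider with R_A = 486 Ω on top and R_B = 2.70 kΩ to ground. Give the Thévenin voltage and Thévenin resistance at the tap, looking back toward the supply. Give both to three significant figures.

V_th = 23.3 V, R_th = 412 Ω

V_th is the open-circuit tap voltage: 27.5 × 2700/(486 + 2700) = 23.3 V.
With the supply zeroed, R_A and R_B appear in parallel from the tap: R_th = R_A‖R_B = (486 × 2700)/3186 = 412 Ω.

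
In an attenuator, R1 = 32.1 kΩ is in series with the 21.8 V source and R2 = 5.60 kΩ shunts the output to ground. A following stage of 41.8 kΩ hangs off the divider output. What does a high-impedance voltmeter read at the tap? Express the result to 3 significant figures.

The load sits in parallel with R2: R2‖R_L = (5.60 × 41.8) / (5.60 + 41.8) = 4.938 kΩ.
V_out = 21.8 × 4.938 / (32.1 + 4.938) = 21.8 × 4.938/37.04 = 2.91 V.

V_out ≈ 2.91 V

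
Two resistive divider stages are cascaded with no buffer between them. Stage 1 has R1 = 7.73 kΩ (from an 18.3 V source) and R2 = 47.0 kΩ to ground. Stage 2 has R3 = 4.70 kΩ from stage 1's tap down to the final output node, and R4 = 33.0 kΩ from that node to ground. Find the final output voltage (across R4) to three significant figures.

Stage 2 presents R3+R4 = 37.70 kΩ as a load on stage 1's tap.
Stage 1's lower leg becomes R2‖(R3+R4) = 20.92 kΩ, so V_mid = 18.3 × 20.92/28.65 = 13.36 V.
Stage 2 is itself unloaded: V_out = V_mid × R4/(R3+R4) = 13.36 × 33.0/37.70 = 11.7 V.

V_out ≈ 11.7 V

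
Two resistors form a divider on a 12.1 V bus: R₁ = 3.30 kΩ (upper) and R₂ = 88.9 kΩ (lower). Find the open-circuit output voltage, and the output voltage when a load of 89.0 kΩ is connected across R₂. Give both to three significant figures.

Open-circuit: V = 12.1 × 88.9/(3.30 + 88.9) = 11.7 V.
With the load, R₂ becomes R₂‖R_L = 44.47 kΩ, so V = 12.1 × 44.47/47.77 = 11.3 V.

Unloaded: 11.7 V; loaded: 11.3 V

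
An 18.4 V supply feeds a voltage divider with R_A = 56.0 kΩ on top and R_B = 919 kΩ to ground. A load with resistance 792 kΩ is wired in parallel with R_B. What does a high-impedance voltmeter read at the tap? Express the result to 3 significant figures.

V_out ≈ 16.3 V

The load sits in parallel with R_B: R_B‖R_L = (919 × 792) / (919 + 792) = 425.4 kΩ.
V_out = 18.4 × 425.4 / (56.0 + 425.4) = 18.4 × 425.4/481.4 = 16.3 V.
(Unloaded it would have been 17.3 V.)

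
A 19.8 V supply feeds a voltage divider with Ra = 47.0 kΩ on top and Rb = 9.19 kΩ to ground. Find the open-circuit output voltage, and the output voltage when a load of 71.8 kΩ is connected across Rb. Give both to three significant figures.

Open-circuit: V = 19.8 × 9.19/(47.0 + 9.19) = 3.24 V.
With the load, Rb becomes Rb‖R_L = 8.147 kΩ, so V = 19.8 × 8.147/55.15 = 2.93 V.

Unloaded: 3.24 V; loaded: 2.93 V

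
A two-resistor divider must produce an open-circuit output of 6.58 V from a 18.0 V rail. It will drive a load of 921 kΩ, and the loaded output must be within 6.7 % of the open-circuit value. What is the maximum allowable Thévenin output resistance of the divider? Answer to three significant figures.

Loading drop = R_th/(R_th + R_L) ≤ 0.0670, so R_th ≤ R_L · ε/(1−ε) = 921 kΩ × 0.0670/0.9330 = 66.1 kΩ.
(Any R1, R2 with R2/(R1+R2) = 0.366 and R1‖R2 ≤ 66.1 kΩ will meet the spec.)

R_th ≤ 66.1 kΩ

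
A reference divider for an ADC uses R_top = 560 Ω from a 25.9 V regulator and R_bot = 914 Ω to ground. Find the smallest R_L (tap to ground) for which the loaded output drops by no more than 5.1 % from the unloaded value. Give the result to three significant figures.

R_L(min) ≈ 6.46 kΩ

Output resistance R_th = R_top‖R_bot = (560 × 914)/1474 = 347.2 Ω.
The fractional drop is R_th/(R_th + R_L); requiring this ≤ 0.0510 gives R_L ≥ R_th(1/0.0510 − 1) = 347.2 × 18.61 = 6.46 kΩ.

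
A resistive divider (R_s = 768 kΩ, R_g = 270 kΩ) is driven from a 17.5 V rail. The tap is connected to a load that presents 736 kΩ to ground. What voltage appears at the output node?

V_out ≈ 3.58 V

The load sits in parallel with R_g: R_g‖R_L = (270 × 736) / (270 + 736) = 197.5 kΩ.
V_out = 17.5 × 197.5 / (768 + 197.5) = 17.5 × 197.5/965.5 = 3.58 V.
(Unloaded it would have been 4.55 V.)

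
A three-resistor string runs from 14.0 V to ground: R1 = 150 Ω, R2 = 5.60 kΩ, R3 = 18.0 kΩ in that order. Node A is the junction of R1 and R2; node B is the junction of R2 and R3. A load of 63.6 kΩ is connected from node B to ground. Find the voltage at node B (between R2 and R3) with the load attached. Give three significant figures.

At node B, R3 is in parallel with the load: R3‖R_L = 14030 Ω.
Below node A the resistance is R2 + (R3‖R_L) = 19630 Ω, so V_A = 14.0 × 19630/19780 = 13.89 V.
Then V_B = V_A × (R3‖R_L)/(R2 + R3‖R_L) = 13.89 × 14030/19630 = 9.93 V.

V ≈ 9.93 V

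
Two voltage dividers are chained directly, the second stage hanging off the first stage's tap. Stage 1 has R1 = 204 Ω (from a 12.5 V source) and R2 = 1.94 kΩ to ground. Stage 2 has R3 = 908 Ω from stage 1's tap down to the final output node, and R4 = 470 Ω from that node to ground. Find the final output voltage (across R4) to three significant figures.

Stage 2 presents R3+R4 = 1378 Ω as a load on stage 1's tap.
Stage 1's lower leg becomes R2‖(R3+R4) = 805.7 Ω, so V_mid = 12.5 × 805.7/1010 = 9.975 V.
Stage 2 is itself unloaded: V_out = V_mid × R4/(R3+R4) = 9.975 × 470/1378 = 3.40 V.

V_out ≈ 3.40 V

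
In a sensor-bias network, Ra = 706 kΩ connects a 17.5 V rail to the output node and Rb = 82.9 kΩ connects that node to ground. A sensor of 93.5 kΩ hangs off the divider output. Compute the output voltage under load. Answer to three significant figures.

V_out ≈ 1.03 V

The load sits in parallel with Rb: Rb‖R_L = (82.9 × 93.5) / (82.9 + 93.5) = 43.94 kΩ.
V_out = 17.5 × 43.94 / (706 + 43.94) = 17.5 × 43.94/749.9 = 1.03 V.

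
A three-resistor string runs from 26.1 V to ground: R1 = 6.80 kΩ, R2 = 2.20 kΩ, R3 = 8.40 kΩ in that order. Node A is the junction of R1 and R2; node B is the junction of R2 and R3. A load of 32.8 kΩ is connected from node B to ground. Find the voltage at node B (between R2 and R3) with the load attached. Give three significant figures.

At node B, R3 is in parallel with the load: R3‖R_L = 6.687 kΩ.
Below node A the resistance is R2 + (R3‖R_L) = 8.887 kΩ, so V_A = 26.1 × 8.887/15.69 = 14.79 V.
Then V_B = V_A × (R3‖R_L)/(R2 + R3‖R_L) = 14.79 × 6.687/8.887 = 11.1 V.

V ≈ 11.1 V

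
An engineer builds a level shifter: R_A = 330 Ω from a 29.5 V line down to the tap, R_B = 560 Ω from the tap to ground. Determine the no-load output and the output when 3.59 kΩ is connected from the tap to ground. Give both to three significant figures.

Unloaded: 18.6 V; loaded: 17.5 V

Open-circuit: V = 29.5 × 560/(330 + 560) = 18.6 V.
With the load, R_B becomes R_B‖R_L = 484.4 Ω, so V = 29.5 × 484.4/814.4 = 17.5 V.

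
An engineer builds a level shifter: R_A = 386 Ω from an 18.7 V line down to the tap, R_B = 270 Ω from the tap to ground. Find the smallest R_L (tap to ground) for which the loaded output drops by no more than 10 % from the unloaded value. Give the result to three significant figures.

Output resistance R_th = R_A‖R_B = (386 × 270)/656.0 = 158.9 Ω.
The fractional drop is R_th/(R_th + R_L); requiring this ≤ 0.100 gives R_L ≥ R_th(1/0.100 − 1) = 158.9 × 9.000 = 1.43 kΩ.

R_L(min) ≈ 1.43 kΩ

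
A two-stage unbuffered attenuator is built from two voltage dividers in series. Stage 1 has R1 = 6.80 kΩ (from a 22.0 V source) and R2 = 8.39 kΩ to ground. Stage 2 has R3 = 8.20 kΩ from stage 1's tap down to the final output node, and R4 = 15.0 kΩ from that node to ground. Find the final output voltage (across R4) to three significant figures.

Stage 2 presents R3+R4 = 23.20 kΩ as a load on stage 1's tap.
Stage 1's lower leg becomes R2‖(R3+R4) = 6.162 kΩ, so V_mid = 22.0 × 6.162/12.96 = 10.46 V.
Stage 2 is itself unloaded: V_out = V_mid × R4/(R3+R4) = 10.46 × 15.0/23.20 = 6.76 V.

V_out ≈ 6.76 V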